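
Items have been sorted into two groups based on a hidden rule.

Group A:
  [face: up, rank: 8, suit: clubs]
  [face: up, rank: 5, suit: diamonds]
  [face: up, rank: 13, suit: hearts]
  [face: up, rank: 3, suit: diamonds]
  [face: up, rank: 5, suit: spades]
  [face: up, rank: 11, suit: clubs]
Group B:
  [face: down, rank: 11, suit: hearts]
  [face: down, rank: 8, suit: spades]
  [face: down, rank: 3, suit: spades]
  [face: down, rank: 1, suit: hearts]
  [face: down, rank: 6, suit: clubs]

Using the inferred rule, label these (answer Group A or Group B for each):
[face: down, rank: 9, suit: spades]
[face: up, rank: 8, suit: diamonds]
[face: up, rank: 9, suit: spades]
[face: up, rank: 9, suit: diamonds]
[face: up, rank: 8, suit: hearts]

Group B, Group A, Group A, Group A, Group A

The pattern is that an item is 'Group A' exactly when: face is up.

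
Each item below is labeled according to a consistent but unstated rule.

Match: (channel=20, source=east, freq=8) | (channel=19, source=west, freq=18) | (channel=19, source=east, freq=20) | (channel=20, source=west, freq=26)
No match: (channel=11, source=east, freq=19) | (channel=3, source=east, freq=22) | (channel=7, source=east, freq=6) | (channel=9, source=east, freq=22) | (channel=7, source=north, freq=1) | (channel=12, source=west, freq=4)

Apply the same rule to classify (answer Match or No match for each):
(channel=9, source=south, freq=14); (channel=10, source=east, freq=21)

One predicate separates the groups cleanly: channel ≥ 19.
(channel=9, source=south, freq=14): channel = 9 — fails the rule, so No match. (channel=10, source=east, freq=21): channel = 10 — fails the rule, so No match.

No match, No match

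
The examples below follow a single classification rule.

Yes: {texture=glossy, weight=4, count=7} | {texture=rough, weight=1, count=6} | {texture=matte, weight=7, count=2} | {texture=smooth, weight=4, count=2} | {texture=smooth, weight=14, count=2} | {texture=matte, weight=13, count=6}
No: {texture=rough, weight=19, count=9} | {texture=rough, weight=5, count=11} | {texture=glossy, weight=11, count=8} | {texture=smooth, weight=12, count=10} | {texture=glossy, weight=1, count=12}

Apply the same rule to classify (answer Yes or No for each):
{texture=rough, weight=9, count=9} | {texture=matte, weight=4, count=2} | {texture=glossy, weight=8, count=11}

No, Yes, No

The common property of the 'Yes' items is: count ≤ 7. No 'No' item has it.
{texture=rough, weight=9, count=9}: count = 9, does not satisfy this → No.
{texture=matte, weight=4, count=2}: count = 2, checks out → Yes.
{texture=glossy, weight=8, count=11}: count = 11, does not satisfy this → No.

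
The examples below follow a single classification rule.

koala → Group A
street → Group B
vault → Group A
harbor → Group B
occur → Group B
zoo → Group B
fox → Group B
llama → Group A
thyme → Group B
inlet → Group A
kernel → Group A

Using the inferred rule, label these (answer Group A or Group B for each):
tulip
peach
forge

Checking candidate rules against both groups, what survives is: contains 'l'.

Group A, Group B, Group B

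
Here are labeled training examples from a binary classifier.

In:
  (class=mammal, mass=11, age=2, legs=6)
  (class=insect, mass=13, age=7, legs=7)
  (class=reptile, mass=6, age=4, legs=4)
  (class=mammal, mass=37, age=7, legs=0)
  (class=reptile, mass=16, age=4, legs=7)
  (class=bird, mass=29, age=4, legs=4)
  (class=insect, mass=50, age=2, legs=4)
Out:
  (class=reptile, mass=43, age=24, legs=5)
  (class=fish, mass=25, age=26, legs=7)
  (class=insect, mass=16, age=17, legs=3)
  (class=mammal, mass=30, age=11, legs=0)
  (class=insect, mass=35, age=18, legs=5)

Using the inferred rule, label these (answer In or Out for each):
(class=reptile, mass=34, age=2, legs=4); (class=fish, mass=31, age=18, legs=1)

In, Out

All 'In' examples share one property — age ≤ 7 — and every 'Out' example lacks it.
(class=reptile, mass=34, age=2, legs=4) → age = 2 → In. (class=fish, mass=31, age=18, legs=1) → age = 18 → Out.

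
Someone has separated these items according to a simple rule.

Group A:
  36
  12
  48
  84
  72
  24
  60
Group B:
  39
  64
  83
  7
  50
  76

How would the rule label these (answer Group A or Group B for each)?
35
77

Group B, Group B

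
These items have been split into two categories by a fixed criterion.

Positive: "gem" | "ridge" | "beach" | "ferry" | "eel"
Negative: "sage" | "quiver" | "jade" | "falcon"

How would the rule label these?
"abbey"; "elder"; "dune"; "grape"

Positive, Positive, Negative, Positive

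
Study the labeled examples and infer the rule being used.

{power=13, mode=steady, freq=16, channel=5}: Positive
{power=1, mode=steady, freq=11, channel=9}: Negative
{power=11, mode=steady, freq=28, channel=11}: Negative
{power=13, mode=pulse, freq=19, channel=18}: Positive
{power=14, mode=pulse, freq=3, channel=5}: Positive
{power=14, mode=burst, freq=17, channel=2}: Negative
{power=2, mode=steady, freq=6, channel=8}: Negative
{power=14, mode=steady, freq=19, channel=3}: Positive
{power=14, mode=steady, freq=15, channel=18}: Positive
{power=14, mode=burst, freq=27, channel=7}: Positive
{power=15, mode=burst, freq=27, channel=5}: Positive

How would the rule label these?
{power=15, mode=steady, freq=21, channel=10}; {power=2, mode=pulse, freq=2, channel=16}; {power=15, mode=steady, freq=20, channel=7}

Positive, Negative, Positive

Rule: power ≥ 13 AND channel ≥ 3. This holds for each 'Positive' example and fails for each 'Negative' one.
{power=15, mode=steady, freq=21, channel=10} — power = 15, channel = 10, hence Positive. {power=2, mode=pulse, freq=2, channel=16} — power = 2, channel = 16, hence Negative. {power=15, mode=steady, freq=20, channel=7} — power = 15, channel = 7, hence Positive.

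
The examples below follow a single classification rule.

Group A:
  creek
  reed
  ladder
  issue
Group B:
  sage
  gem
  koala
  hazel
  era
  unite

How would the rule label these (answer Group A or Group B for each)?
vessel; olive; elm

Group A, Group B, Group B

One predicate separates the groups cleanly: has a double letter.
vessel → 'ss' doubled → Group A.
olive → no doubled letter → Group B.
elm → no doubled letter → Group B.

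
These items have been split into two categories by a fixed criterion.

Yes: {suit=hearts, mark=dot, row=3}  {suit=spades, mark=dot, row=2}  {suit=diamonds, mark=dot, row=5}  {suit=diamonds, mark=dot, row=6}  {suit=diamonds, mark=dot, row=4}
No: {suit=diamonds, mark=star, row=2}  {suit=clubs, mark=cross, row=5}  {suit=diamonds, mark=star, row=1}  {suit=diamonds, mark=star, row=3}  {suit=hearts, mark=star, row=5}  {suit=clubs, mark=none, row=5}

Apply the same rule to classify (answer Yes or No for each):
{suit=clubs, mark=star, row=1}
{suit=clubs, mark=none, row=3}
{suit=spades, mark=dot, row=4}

No, No, Yes

The common property of the 'Yes' items is: mark is dot. No 'No' item has it.
No: {suit=clubs, mark=star, row=1}, since mark is star.
No: {suit=clubs, mark=none, row=3}, since mark is none.
Yes: {suit=spades, mark=dot, row=4}, since mark is dot.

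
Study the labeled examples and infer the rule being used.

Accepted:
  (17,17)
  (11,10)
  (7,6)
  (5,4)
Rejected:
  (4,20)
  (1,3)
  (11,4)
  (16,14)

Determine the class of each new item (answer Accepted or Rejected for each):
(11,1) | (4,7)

Rejected, Rejected

The rule appears to be: |first − second| ≤ 1.
(11,1): |11−1| = 10 — doesn't match, so Rejected.
(4,7): |4−7| = 3 — doesn't match, so Rejected.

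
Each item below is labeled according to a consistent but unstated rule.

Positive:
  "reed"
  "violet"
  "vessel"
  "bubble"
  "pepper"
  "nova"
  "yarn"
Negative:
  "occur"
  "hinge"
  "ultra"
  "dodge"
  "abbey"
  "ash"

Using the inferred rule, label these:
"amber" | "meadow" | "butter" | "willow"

Negative, Positive, Positive, Positive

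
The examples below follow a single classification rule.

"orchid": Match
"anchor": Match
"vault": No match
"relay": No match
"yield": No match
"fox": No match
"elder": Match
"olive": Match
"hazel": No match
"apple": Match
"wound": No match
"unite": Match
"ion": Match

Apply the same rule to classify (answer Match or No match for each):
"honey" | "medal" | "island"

No match, No match, Match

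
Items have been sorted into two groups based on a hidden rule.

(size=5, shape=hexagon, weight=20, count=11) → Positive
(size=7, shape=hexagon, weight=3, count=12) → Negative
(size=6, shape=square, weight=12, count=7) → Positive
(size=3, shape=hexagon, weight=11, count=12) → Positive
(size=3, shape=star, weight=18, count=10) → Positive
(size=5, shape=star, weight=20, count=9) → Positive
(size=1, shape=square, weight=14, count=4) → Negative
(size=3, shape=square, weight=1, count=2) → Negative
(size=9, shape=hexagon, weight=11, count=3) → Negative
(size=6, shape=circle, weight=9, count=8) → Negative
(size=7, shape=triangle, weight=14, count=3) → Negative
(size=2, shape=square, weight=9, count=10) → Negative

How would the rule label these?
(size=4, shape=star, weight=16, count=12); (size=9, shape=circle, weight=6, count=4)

The simplest hypothesis consistent with all the labels is: weight ≥ 11 AND count ≥ 7.
(size=4, shape=star, weight=16, count=12) → weight = 16, count = 12 → Positive.
(size=9, shape=circle, weight=6, count=4) → weight = 6, count = 4 → Negative.

Positive, Negative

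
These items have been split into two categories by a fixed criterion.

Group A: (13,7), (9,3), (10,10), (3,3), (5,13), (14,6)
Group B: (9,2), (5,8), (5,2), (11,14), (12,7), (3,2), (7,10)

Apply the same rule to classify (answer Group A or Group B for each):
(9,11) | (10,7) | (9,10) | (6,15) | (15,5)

Group A, Group B, Group B, Group B, Group A

The common property of the 'Group A' items is: sum is even. No 'Group B' item has it.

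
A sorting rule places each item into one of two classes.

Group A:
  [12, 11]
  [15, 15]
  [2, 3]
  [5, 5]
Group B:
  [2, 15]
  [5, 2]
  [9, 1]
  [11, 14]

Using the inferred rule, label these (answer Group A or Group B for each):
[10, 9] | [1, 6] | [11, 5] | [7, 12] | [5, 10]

One predicate separates the groups cleanly: |first − second| ≤ 1.

Group A, Group B, Group B, Group B, Group B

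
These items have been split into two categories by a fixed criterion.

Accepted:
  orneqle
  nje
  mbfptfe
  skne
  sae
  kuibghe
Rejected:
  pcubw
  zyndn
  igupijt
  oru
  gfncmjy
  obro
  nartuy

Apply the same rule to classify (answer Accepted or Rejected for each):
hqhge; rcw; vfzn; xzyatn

Accepted, Rejected, Rejected, Rejected

The rule appears to be: contains 'e'.
hqhge — has 'e', hence Accepted.
rcw — no 'e', hence Rejected.
vfzn — no 'e', hence Rejected.
xzyatn — no 'e', hence Rejected.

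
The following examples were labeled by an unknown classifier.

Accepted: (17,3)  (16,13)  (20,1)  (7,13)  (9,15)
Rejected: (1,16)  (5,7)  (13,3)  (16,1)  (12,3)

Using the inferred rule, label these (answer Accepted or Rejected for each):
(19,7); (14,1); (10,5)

Accepted, Rejected, Rejected

A rule that fits every label: sum ≥ 20 — true of each 'Accepted' example, false of each 'Rejected' one.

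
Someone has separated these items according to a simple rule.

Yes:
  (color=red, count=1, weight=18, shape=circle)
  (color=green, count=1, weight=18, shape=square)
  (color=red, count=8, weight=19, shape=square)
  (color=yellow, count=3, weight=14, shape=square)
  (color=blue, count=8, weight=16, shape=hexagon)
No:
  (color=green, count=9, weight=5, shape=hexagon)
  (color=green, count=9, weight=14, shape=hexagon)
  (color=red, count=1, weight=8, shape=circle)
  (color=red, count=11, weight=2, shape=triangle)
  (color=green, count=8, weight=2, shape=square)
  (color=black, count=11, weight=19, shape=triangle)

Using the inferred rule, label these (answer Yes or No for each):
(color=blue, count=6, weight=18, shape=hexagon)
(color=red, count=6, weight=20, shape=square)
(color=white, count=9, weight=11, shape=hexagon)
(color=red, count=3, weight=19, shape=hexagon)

All 'Yes' examples share one property — weight ≥ 14 AND count ≤ 8 — and every 'No' example lacks it.

Yes, Yes, No, Yes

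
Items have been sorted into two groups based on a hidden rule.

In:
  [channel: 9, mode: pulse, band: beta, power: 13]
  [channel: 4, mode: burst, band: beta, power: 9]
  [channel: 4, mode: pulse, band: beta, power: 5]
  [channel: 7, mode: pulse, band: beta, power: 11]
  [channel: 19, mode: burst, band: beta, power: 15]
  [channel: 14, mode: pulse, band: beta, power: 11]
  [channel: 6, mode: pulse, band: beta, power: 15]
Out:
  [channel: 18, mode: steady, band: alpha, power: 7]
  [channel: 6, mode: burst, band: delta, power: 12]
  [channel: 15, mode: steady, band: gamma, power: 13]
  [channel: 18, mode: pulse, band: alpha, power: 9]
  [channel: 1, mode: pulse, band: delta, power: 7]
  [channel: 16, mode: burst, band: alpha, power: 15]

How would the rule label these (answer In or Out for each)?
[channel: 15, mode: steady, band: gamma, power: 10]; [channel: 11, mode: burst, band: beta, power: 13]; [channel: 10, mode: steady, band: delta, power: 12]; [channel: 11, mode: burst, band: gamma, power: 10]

The rule appears to be: band is beta.
[channel: 15, mode: steady, band: gamma, power: 10] → band is gamma → Out.
[channel: 11, mode: burst, band: beta, power: 13] → band is beta → In.
[channel: 10, mode: steady, band: delta, power: 12] → band is delta → Out.
[channel: 11, mode: burst, band: gamma, power: 10] → band is gamma → Out.

Out, In, Out, Out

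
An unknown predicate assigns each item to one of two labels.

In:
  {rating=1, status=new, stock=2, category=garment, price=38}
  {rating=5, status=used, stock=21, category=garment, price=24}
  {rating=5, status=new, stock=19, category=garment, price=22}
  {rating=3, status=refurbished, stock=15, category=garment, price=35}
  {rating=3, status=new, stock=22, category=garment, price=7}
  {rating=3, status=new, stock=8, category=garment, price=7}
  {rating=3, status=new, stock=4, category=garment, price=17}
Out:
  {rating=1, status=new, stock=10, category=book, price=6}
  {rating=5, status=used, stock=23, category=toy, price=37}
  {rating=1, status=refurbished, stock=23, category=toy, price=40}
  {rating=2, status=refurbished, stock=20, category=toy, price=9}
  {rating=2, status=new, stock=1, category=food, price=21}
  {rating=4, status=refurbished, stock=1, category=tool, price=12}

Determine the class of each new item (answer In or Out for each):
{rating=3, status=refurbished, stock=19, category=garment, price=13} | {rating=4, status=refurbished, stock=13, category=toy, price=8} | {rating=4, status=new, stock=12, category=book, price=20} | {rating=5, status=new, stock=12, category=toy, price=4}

The simplest hypothesis consistent with all the labels is: category is garment.
{rating=3, status=refurbished, stock=19, category=garment, price=13} — category is garment, hence In.
{rating=4, status=refurbished, stock=13, category=toy, price=8} — category is toy, hence Out.
{rating=4, status=new, stock=12, category=book, price=20} — category is book, hence Out.
{rating=5, status=new, stock=12, category=toy, price=4} — category is toy, hence Out.

In, Out, Out, Out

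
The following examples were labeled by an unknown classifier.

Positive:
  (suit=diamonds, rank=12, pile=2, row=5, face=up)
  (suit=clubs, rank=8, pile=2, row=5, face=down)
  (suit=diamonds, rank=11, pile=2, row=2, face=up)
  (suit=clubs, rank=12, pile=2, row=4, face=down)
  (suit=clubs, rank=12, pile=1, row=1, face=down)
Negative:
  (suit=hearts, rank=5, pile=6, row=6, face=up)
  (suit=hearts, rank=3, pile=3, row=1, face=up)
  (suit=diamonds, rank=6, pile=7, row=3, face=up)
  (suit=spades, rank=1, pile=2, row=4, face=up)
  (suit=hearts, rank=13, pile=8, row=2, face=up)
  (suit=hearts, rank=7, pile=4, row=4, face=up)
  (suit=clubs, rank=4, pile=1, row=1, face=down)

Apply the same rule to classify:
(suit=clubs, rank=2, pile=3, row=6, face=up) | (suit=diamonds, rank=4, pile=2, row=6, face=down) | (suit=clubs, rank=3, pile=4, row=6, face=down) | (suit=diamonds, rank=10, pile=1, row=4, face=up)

Negative, Negative, Negative, Positive

The classifier is using: rank ≥ 5 AND pile ≤ 2.
(suit=clubs, rank=2, pile=3, row=6, face=up): rank = 2, pile = 3 — doesn't match, so Negative. (suit=diamonds, rank=4, pile=2, row=6, face=down): rank = 4, pile = 2 — doesn't match, so Negative. (suit=clubs, rank=3, pile=4, row=6, face=down): rank = 3, pile = 4 — doesn't match, so Negative. (suit=diamonds, rank=10, pile=1, row=4, face=up): rank = 10, pile = 1 — matches, so Positive.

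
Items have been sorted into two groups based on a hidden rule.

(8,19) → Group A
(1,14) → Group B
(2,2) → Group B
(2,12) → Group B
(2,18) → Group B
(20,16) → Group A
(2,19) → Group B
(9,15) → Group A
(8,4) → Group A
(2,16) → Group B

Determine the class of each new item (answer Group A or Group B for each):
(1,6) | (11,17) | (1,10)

'Group A' ⟺ first ≥ 4.

Group B, Group A, Group B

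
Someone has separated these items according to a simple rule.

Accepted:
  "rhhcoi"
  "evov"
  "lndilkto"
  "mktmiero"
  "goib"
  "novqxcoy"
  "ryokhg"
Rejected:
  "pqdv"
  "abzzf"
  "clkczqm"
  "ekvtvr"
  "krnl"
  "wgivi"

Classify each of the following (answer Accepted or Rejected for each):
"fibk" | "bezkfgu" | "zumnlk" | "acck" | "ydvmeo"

Rejected, Rejected, Rejected, Rejected, Accepted

The simplest hypothesis consistent with all the labels is: contains 'o'.
"fibk": no 'o' — fails this test, so Rejected. "bezkfgu": no 'o' — fails this test, so Rejected. "zumnlk": no 'o' — fails this test, so Rejected. "acck": no 'o' — fails this test, so Rejected. "ydvmeo": has 'o' — passes, so Accepted.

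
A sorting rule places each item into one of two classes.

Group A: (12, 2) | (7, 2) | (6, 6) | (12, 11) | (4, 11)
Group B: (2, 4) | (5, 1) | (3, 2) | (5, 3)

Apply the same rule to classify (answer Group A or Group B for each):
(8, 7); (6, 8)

'Group A' ⟺ sum ≥ 9.
(8, 7) — 8+7 = 15, hence Group A.
(6, 8) — 6+8 = 14, hence Group A.

Group A, Group A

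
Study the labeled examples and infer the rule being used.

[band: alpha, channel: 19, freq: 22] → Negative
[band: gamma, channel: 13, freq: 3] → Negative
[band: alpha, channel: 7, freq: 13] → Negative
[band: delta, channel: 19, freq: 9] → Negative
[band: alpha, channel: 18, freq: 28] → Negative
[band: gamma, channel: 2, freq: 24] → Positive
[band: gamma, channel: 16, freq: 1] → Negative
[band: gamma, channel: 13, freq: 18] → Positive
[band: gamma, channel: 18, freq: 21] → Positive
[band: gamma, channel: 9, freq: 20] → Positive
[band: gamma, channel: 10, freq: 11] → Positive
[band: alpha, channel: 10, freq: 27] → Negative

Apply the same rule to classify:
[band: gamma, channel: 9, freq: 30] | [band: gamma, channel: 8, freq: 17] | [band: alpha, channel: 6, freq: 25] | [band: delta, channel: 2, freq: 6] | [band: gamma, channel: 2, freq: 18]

Positive, Positive, Negative, Negative, Positive

The simplest hypothesis consistent with all the labels is: band is gamma AND freq ≥ 9.
[band: gamma, channel: 9, freq: 30]: band is gamma, freq = 30 — fits, so Positive. [band: gamma, channel: 8, freq: 17]: band is gamma, freq = 17 — fits, so Positive. [band: alpha, channel: 6, freq: 25]: band is alpha, freq = 25 — doesn't match, so Negative. [band: delta, channel: 2, freq: 6]: band is delta, freq = 6 — doesn't match, so Negative. [band: gamma, channel: 2, freq: 18]: band is gamma, freq = 18 — fits, so Positive.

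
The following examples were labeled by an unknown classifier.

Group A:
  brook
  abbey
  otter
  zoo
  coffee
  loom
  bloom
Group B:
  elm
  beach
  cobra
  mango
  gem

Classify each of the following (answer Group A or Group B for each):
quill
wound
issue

The common property of the 'Group A' items is: has a double letter. No 'Group B' item has it.

Group A, Group B, Group A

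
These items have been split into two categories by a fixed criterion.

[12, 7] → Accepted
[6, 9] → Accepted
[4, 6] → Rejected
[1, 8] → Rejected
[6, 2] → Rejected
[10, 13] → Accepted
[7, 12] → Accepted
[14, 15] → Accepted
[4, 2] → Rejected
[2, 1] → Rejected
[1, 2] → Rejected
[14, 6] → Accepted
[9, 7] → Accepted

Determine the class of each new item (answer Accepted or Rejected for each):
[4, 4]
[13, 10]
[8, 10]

Rejected, Accepted, Accepted

The classifier is using: sum ≥ 15.
Rejected: [4, 4], since 4+4 = 8.
Accepted: [13, 10], since 13+10 = 23.
Accepted: [8, 10], since 8+10 = 18.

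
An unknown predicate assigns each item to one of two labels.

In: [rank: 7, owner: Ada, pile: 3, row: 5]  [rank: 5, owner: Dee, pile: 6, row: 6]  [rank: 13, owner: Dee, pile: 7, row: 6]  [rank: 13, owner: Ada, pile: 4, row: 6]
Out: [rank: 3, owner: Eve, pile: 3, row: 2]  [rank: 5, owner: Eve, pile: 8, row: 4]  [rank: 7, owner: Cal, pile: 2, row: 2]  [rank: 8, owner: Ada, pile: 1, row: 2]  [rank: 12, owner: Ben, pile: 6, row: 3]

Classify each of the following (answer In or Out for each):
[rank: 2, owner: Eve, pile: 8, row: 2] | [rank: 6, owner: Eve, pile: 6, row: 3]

Out, Out

The rule appears to be: row ≥ 5.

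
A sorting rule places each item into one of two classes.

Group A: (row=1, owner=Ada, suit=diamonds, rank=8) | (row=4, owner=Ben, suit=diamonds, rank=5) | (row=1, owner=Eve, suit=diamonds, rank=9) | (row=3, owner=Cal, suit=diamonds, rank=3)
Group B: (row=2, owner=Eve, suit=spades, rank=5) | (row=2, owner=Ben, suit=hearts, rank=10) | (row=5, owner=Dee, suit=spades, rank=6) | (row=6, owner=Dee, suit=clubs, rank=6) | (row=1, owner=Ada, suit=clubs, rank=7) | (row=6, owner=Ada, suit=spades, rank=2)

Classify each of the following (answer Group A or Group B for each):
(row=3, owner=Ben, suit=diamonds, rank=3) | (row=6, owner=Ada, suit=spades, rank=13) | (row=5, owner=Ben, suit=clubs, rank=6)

Checking candidate rules against both groups, what survives is: suit is diamonds.
(row=3, owner=Ben, suit=diamonds, rank=3): suit is diamonds, passes → Group A.
(row=6, owner=Ada, suit=spades, rank=13): suit is spades, does not fit → Group B.
(row=5, owner=Ben, suit=clubs, rank=6): suit is clubs, does not fit → Group B.

Group A, Group B, Group B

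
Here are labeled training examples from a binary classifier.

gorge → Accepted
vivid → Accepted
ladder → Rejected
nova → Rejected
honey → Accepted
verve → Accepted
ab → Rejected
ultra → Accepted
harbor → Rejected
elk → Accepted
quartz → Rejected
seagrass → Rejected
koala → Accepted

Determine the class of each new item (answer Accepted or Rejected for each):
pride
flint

Accepted, Accepted

One predicate separates the groups cleanly: odd length.
pride → length 5 → Accepted.
flint → length 5 → Accepted.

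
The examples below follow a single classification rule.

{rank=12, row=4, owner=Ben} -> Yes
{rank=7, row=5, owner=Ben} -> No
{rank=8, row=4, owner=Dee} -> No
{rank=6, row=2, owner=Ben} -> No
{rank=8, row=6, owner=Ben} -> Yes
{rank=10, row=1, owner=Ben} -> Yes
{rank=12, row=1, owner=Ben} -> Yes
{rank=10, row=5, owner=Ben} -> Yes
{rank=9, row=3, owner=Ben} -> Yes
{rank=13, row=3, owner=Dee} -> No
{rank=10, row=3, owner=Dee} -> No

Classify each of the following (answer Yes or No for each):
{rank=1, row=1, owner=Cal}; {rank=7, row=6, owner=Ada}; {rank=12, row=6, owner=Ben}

No, No, Yes

The classifier is using: owner is Ben AND rank ≥ 8.
{rank=1, row=1, owner=Cal} — owner is Cal, rank = 1, hence No. {rank=7, row=6, owner=Ada} — owner is Ada, rank = 7, hence No. {rank=12, row=6, owner=Ben} — owner is Ben, rank = 12, hence Yes.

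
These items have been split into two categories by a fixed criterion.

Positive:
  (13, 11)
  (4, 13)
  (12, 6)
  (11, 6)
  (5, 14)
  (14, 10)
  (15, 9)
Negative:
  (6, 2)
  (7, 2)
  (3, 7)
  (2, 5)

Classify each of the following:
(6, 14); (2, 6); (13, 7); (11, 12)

Positive, Negative, Positive, Positive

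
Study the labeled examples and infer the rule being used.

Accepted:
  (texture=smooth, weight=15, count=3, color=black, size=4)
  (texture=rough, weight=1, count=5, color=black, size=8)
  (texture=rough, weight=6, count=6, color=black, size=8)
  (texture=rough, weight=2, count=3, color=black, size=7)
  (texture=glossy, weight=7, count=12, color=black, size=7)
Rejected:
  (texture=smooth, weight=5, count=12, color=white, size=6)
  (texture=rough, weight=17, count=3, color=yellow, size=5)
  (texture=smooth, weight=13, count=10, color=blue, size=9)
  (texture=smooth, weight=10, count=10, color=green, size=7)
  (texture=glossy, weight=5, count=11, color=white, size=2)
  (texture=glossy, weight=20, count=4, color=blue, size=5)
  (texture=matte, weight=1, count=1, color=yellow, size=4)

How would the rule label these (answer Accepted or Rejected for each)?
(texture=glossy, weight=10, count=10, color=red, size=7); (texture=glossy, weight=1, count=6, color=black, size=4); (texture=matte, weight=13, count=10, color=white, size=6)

Rejected, Accepted, Rejected

The rule appears to be: color is black.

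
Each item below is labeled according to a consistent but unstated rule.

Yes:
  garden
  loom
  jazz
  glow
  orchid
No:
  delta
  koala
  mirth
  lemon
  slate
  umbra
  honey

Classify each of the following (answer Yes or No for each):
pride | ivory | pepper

All 'Yes' examples share one property — even length — and every 'No' example lacks it.

No, No, Yes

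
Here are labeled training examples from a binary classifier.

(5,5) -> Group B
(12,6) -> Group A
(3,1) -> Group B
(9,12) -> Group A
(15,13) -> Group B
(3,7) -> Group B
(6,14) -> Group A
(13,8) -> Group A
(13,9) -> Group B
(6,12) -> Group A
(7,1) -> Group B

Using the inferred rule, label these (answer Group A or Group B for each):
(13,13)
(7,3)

The pattern is that an item is 'Group A' exactly when: second is even.
(13,13) → second 13 → Group B. (7,3) → second 3 → Group B.

Group B, Group B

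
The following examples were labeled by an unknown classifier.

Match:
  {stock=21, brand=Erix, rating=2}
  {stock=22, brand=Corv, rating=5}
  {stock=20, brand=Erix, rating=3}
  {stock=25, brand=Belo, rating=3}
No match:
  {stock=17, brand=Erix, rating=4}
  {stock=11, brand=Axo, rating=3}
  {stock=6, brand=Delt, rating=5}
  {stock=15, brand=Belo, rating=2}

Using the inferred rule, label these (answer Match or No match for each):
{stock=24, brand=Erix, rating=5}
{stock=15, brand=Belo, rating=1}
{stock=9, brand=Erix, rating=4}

Rule: stock ≥ 20. This holds for each 'Match' example and fails for each 'No match' one.

Match, No match, No match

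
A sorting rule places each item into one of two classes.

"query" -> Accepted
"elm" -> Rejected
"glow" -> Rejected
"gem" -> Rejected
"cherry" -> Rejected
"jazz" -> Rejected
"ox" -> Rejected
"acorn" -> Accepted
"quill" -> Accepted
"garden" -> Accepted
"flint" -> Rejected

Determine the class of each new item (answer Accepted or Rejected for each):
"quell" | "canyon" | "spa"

Every 'Accepted' example satisfies: has ≥ 2 vowels. None of the 'Rejected' examples do.
Accepted: "quell", since 2 vowels. Accepted: "canyon", since 2 vowels. Rejected: "spa", since 1 vowel.

Accepted, Accepted, Rejected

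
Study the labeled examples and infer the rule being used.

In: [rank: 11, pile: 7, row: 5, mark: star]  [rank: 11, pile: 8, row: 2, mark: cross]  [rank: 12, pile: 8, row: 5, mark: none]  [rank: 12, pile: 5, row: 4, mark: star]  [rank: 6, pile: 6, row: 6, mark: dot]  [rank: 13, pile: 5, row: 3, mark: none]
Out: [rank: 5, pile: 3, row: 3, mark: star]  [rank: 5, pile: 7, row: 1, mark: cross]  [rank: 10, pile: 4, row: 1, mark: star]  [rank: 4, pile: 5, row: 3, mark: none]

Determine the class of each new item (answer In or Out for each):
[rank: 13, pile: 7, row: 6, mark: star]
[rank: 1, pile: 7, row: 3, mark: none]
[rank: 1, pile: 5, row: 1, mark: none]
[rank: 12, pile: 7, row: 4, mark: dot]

In, Out, Out, In

One predicate separates the groups cleanly: row ≥ 2 AND rank ≥ 6.
In: [rank: 13, pile: 7, row: 6, mark: star], since row = 6, rank = 13. Out: [rank: 1, pile: 7, row: 3, mark: none], since row = 3, rank = 1. Out: [rank: 1, pile: 5, row: 1, mark: none], since row = 1, rank = 1. In: [rank: 12, pile: 7, row: 4, mark: dot], since row = 4, rank = 12.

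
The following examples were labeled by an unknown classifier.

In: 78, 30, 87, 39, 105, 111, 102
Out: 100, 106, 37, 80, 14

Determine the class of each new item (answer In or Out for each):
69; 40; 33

In, Out, In

The rule appears to be: multiple of 3.
69: 69 = 3·23, satisfies this → In. 40: 40 = 3·13 + 1, doesn't match → Out. 33: 33 = 3·11, satisfies this → In.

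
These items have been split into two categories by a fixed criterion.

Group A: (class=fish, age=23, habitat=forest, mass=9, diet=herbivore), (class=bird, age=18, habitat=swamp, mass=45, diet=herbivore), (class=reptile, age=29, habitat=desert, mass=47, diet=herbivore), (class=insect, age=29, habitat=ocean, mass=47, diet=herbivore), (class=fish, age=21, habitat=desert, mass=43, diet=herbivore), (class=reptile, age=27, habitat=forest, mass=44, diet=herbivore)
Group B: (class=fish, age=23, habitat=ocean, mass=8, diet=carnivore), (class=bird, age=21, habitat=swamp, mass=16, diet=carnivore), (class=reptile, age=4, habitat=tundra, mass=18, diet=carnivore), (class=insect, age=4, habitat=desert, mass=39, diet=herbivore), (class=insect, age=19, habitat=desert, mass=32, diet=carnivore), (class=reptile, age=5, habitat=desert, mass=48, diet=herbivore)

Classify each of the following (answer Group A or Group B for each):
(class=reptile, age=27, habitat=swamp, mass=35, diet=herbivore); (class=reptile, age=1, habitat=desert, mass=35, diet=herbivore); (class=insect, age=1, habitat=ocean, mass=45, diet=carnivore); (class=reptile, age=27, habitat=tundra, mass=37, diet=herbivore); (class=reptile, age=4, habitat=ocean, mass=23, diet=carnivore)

'Group A' ⟺ diet is herbivore AND age ≥ 18.
(class=reptile, age=27, habitat=swamp, mass=35, diet=herbivore) → diet is herbivore, age = 27 → Group A.
(class=reptile, age=1, habitat=desert, mass=35, diet=herbivore) → diet is herbivore, age = 1 → Group B.
(class=insect, age=1, habitat=ocean, mass=45, diet=carnivore) → diet is carnivore, age = 1 → Group B.
(class=reptile, age=27, habitat=tundra, mass=37, diet=herbivore) → diet is herbivore, age = 27 → Group A.
(class=reptile, age=4, habitat=ocean, mass=23, diet=carnivore) → diet is carnivore, age = 4 → Group B.

Group A, Group B, Group B, Group A, Group B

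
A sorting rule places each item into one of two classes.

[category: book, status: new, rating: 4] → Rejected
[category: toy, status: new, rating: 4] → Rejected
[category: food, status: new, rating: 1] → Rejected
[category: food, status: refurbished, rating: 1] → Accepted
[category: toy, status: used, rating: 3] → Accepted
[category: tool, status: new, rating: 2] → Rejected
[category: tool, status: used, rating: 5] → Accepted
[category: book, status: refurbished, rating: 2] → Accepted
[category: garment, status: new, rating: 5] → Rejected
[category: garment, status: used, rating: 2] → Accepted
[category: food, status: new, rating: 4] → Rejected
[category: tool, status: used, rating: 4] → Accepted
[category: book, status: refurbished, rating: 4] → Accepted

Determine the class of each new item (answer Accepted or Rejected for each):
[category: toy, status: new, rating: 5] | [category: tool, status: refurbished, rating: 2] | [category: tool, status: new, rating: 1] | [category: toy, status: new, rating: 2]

Rejected, Accepted, Rejected, Rejected

The rule appears to be: status is not new.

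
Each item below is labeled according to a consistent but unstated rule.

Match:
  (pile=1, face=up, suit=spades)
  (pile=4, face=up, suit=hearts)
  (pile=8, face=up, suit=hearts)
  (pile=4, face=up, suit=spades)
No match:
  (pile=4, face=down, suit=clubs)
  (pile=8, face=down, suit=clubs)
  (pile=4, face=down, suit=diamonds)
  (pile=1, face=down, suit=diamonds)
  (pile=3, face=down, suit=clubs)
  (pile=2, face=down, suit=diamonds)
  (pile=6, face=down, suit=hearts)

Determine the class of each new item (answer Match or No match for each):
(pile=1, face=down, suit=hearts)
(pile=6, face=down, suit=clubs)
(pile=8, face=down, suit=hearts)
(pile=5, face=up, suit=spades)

No match, No match, No match, Match

The rule appears to be: face is up.
No match: (pile=1, face=down, suit=hearts), since face is down. No match: (pile=6, face=down, suit=clubs), since face is down. No match: (pile=8, face=down, suit=hearts), since face is down. Match: (pile=5, face=up, suit=spades), since face is up.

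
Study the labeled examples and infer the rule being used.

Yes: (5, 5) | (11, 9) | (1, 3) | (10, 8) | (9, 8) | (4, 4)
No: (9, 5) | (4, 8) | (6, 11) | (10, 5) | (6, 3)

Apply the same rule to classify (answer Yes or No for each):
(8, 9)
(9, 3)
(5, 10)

Yes, No, No

The pattern is that an item is 'Yes' exactly when: |first − second| ≤ 2.
(8, 9): |8−9| = 1, checks out → Yes.
(9, 3): |9−3| = 6, doesn't match → No.
(5, 10): |5−10| = 5, doesn't match → No.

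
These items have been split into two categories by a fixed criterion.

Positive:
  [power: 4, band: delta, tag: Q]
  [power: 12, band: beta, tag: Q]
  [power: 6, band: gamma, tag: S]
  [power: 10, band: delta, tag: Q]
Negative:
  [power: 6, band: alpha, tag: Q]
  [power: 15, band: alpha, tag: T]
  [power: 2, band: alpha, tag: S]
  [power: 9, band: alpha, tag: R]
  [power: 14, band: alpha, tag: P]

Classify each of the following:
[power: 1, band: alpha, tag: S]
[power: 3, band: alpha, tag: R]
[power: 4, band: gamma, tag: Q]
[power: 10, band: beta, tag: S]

Negative, Negative, Positive, Positive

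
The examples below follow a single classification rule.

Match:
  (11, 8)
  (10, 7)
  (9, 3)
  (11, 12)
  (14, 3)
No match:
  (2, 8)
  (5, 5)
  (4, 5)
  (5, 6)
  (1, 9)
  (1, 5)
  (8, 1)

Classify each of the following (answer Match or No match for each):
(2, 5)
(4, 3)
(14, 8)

No match, No match, Match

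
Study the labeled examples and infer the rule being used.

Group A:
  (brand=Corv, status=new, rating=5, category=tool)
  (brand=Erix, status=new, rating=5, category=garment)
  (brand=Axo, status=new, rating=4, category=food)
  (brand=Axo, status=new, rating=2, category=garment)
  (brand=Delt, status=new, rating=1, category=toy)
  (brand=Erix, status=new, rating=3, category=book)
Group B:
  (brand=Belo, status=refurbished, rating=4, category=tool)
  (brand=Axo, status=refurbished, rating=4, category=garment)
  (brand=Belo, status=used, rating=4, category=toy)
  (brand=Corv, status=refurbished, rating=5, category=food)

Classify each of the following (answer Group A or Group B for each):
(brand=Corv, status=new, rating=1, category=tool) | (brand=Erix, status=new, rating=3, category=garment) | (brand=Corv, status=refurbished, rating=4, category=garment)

Group A, Group A, Group B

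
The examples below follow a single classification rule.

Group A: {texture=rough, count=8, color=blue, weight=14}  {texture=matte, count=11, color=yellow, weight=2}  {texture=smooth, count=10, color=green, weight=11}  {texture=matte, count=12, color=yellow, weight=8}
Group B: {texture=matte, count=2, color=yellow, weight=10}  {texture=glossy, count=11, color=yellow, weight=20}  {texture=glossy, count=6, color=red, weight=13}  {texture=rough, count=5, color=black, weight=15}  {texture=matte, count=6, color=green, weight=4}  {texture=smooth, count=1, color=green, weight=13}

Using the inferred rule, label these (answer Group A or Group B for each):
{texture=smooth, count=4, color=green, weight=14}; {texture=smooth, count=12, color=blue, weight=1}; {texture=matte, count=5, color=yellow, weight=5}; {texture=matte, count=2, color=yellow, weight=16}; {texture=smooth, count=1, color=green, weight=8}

One predicate separates the groups cleanly: count ≥ 8 AND weight ≤ 14.
{texture=smooth, count=4, color=green, weight=14}: count = 4, weight = 14, fails the rule → Group B.
{texture=smooth, count=12, color=blue, weight=1}: count = 12, weight = 1, passes → Group A.
{texture=matte, count=5, color=yellow, weight=5}: count = 5, weight = 5, fails the rule → Group B.
{texture=matte, count=2, color=yellow, weight=16}: count = 2, weight = 16, fails the rule → Group B.
{texture=smooth, count=1, color=green, weight=8}: count = 1, weight = 8, fails the rule → Group B.

Group B, Group A, Group B, Group B, Group B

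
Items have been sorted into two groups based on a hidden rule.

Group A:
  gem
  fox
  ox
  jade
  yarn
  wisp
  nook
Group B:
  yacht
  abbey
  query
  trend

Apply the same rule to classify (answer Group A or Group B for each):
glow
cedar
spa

Rule: length ≤ 4. This holds for each 'Group A' example and fails for each 'Group B' one.
glow: Group A (length 4).
cedar: Group B (length 5).
spa: Group A (length 3).

Group A, Group B, Group A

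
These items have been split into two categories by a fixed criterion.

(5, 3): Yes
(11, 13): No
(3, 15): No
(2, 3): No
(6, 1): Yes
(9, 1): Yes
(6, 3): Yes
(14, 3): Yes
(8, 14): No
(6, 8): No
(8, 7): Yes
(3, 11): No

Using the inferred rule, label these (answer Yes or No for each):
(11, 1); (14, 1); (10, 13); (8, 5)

Yes, Yes, No, Yes

The pattern is that an item is 'Yes' exactly when: first > second.
(11, 1): 11 > 1, matches → Yes. (14, 1): 14 > 1, matches → Yes. (10, 13): 10 < 13, does not satisfy this → No. (8, 5): 8 > 5, matches → Yes.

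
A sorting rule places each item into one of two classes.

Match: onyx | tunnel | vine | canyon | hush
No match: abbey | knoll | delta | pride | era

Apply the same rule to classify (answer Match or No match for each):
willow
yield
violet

Match, No match, Match

The pattern is that an item is 'Match' exactly when: even length.
willow — length 6, hence Match. yield — length 5, hence No match. violet — length 6, hence Match.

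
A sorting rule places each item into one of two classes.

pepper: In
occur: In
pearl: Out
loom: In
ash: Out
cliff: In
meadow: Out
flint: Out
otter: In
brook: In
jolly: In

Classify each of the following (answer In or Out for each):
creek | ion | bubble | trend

In, Out, In, Out

The simplest hypothesis consistent with all the labels is: has a double letter.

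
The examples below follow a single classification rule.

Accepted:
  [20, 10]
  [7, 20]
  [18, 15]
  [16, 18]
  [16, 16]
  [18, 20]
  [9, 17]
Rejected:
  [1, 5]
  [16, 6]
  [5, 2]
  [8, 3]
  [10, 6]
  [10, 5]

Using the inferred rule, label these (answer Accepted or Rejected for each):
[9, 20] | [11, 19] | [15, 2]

A rule that fits every label: sum ≥ 26 — true of each 'Accepted' example, false of each 'Rejected' one.

Accepted, Accepted, Rejected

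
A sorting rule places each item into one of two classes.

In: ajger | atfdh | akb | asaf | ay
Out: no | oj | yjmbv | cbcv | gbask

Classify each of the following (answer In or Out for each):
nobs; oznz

Looking at the examples, the only property every 'In' case has and every 'Out' case lacks is: starts with 'a'.
nobs: starts with 'n', does not fit → Out. oznz: starts with 'o', does not fit → Out.

Out, Out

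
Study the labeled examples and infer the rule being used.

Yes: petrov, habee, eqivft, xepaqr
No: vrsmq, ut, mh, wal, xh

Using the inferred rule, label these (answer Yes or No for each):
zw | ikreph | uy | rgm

No, Yes, No, No

One predicate separates the groups cleanly: contains 'e'.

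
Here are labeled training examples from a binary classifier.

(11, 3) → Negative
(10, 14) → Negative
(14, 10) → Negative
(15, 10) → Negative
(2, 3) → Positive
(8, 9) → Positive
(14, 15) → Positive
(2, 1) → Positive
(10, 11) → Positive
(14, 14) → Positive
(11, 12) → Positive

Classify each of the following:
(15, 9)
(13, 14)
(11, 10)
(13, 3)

Negative, Positive, Positive, Negative

The rule appears to be: |first − second| ≤ 1.
Negative: (15, 9), since |15−9| = 6.
Positive: (13, 14), since |13−14| = 1.
Positive: (11, 10), since |11−10| = 1.
Negative: (13, 3), since |13−3| = 10.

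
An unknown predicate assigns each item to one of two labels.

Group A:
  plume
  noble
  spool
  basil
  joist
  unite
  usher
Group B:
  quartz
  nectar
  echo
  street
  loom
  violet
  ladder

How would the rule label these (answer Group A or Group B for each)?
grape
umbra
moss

Group A, Group A, Group B

A rule that fits every label: odd length — true of each 'Group A' example, false of each 'Group B' one.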